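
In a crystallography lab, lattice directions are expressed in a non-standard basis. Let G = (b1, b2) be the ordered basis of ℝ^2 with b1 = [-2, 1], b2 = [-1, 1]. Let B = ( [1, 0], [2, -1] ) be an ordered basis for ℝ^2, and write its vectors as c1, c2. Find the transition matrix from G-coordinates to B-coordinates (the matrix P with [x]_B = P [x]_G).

Column j of P is [bj]_B, since P maps G-coordinates to B-coordinates.
Expressing b1 in B: b1 = 0·c1 - c2, so column 1 of P is [0, -1].
Doing the same for each bj gives P = [[0, 1], [-1, -1]].

[[0, 1], [-1, -1]]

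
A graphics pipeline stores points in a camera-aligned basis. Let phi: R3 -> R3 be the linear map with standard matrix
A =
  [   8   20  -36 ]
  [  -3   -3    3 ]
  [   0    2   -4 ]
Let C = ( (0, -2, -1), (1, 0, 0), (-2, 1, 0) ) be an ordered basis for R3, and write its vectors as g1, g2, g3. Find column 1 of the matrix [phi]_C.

Column 1 of [phi]_C is the C-coordinate vector of phi(g1).
In standard coordinates phi(g1) = A g1 = (-4, 3, 0).
Converting to C: (-4, 3, 0) = 0·g1 + 2g2 + 3g3, so the coordinate vector is (0, 2, 3).

(0, 2, 3)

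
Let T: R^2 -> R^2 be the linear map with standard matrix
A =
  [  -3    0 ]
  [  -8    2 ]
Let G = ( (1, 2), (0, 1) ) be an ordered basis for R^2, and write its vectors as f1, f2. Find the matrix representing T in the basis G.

[[-3, 0], [2, 2]]

With P the matrix whose columns are f1, f2, [T]_G = P^(-1) A P.
Column by column: T(f1) = A f1 = (-3, -4); its G-coordinates (-3, 2) give column 1.
Continuing for each basis vector yields [T]_G = [[-3, 0], [2, 2]].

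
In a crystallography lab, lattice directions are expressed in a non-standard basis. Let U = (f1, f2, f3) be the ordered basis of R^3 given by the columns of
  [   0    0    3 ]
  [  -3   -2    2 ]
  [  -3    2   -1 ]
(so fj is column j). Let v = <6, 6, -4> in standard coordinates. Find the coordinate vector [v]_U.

We seek scalars with c_1 f1 + ... + c_3 f3 = v; equivalently solve M c = v where the columns of M are f1, ..., f3.
Solving this 3x3 system gives c = (0, -1, 2).
Check: 0·f1 - f2 + 2f3 = <6, 6, -4>.

<0, -1, 2>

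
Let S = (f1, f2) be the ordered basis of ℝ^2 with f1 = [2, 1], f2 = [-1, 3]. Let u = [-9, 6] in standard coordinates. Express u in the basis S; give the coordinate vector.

[-3, 3]

We seek scalars with c_1 f1 + c_2 f2 = u; equivalently solve M c = u where the columns of M are f1, f2.
System: 2c_1 - c_2 = -9, c_1 + 3c_2 = 6; solving gives c_1 = -3, c_2 = 3.
Check: -3f1 + 3f2 = [-9, 6].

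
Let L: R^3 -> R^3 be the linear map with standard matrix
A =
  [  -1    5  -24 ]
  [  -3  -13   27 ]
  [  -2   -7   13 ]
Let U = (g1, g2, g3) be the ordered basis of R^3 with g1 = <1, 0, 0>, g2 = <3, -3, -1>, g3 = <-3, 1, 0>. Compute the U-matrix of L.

[[2, 3, 2], [2, -2, 1], [3, -3, -1]]

The j-th column of [L]_U is [L(gj)]_U.
L(g1) = A g1 = <-1, -3, -2> = 2g1 + 2g2 + 3g3, so column 1 is <2, 2, 3>.
Repeating for g2, g3 and assembling the columns gives [[2, 3, 2], [2, -2, 1], [3, -3, -1]].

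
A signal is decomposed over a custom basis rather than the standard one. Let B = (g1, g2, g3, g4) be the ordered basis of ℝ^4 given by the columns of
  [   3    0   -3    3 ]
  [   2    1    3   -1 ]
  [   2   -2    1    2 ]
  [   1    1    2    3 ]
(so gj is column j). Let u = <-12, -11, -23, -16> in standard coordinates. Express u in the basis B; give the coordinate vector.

<-4, 3, -3, -3>

We seek scalars with c_1 g1 + ... + c_4 g4 = u; equivalently solve M c = u where the columns of M are g1, ..., g4.
Row-reducing the augmented matrix [M | u] gives c = (-4, 3, -3, -3).
Check: -4g1 + 3g2 - 3g3 - 3g4 = <-12, -11, -23, -16>.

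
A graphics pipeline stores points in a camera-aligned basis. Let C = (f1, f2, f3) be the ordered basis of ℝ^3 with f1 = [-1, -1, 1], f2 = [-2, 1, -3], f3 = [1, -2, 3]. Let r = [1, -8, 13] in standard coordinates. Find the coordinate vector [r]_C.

We seek scalars with c_1 f1 + ... + c_3 f3 = r; equivalently solve M c = r where the columns of M are f1, ..., f3.
Row-reducing the augmented matrix [M | r] gives c = (4, -2, 1).
Check: 4f1 - 2f2 + f3 = [1, -8, 13].

[4, -2, 1]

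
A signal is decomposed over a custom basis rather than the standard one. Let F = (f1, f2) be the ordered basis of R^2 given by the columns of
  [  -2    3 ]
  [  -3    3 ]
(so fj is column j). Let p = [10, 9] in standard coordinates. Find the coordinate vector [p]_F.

[1, 4]

Write p = c_1 f1 + c_2 f2 and solve for the c_i.
System: -2c_1 + 3c_2 = 10, -3c_1 + 3c_2 = 9; solving gives c_1 = 1, c_2 = 4.
Check: f1 + 4f2 = [10, 9].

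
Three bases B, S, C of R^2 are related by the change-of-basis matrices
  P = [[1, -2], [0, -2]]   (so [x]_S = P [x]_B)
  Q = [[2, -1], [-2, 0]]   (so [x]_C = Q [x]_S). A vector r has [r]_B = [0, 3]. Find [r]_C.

[-6, 12]

First [r]_S = P [r]_B = [-6, -6].
Then [r]_C = Q [r]_S = [-6, 12].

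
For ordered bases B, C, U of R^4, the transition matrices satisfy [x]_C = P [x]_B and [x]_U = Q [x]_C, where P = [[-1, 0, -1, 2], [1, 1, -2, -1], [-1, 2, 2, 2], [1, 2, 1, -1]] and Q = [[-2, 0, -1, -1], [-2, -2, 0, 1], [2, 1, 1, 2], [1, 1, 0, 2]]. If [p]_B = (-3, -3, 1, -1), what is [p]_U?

(10, 7, -24, -21)

Apply P to get C-coordinates (0, -7, -3, -7), then Q to get U-coordinates.
The result is [p]_U = (10, 7, -24, -21).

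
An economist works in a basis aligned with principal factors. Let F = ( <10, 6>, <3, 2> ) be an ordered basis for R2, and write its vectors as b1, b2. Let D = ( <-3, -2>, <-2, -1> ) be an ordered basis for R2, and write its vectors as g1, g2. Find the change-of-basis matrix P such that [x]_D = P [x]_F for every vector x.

[[-2, -1], [-2, 0]]

Let M have columns bj and N have columns gj. Then for every x, N [x]_D = x = M [x]_F, so P = N^(-1) M.
Since det N = -1, N^(-1) has integer entries; multiplying gives P = [[-2, -1], [-2, 0]].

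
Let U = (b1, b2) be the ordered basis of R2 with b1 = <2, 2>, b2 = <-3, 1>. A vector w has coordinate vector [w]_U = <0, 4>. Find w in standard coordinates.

<-12, 4>

w = M [w]_U, where M has columns b1, b2.
Carrying out the matrix-vector product, w = <-12, 4>.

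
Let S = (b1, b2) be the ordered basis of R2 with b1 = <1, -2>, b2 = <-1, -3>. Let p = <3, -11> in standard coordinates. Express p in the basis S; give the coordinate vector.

<4, 1>

[p]_S is the unique c with M c = p, where M has columns b1, b2.
System: c_1 - c_2 = 3, -2c_1 - 3c_2 = -11; solving gives c_1 = 4, c_2 = 1.
Check: 4b1 + b2 = <3, -11>.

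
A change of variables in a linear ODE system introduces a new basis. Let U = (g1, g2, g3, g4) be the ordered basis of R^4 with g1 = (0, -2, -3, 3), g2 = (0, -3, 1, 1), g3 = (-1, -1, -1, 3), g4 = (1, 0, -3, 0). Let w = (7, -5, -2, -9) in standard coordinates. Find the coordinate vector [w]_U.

Write w = c_1 g1 + ... + c_4 g4 and solve for the c_i.
Row-reducing the augmented matrix [M | w] gives c = (0, 3, -4, 3).
Check: 0·g1 + 3g2 - 4g3 + 3g4 = (7, -5, -2, -9).

(0, 3, -4, 3)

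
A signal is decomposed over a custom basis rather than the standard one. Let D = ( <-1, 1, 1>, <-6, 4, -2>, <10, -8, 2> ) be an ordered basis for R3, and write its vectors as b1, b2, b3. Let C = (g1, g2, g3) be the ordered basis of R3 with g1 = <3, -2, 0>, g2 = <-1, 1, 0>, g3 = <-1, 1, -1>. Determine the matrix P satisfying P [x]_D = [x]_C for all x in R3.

[[0, -2, 2], [2, -2, -2], [-1, 2, -2]]

Take x = bj: its D-coordinates are the j-th standard unit vector, so P e_j — column j of P — equals [bj]_C.
b1 = 0·g1 + 2g2 - g3, giving column 1 = <0, 2, -1>; repeating for each j gives P = [[0, -2, 2], [2, -2, -2], [-1, 2, -2]].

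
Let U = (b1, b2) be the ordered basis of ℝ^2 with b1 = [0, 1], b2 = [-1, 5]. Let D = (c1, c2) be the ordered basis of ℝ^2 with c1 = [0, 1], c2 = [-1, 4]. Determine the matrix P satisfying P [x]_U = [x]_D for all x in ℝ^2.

Take x = bj: its U-coordinates are the j-th standard unit vector, so P e_j — column j of P — equals [bj]_D.
b1 = c1 + 0·c2, giving column 1 = [1, 0]; repeating for each j gives P = [[1, 1], [0, 1]].

[[1, 1], [0, 1]]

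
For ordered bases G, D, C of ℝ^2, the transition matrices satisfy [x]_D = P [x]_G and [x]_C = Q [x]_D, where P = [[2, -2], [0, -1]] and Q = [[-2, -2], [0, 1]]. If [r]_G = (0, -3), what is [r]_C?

(-18, 3)

First [r]_D = P [r]_G = (6, 3).
Then [r]_C = Q [r]_D = (-18, 3).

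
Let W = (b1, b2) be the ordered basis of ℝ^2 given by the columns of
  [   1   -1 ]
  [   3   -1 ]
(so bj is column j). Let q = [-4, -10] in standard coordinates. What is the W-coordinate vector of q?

[-3, 1]

Write q = c_1 b1 + c_2 b2 and solve for the c_i.
System: c_1 - c_2 = -4, 3c_1 - c_2 = -10; solving gives c_1 = -3, c_2 = 1.
Check: -3b1 + b2 = [-4, -10].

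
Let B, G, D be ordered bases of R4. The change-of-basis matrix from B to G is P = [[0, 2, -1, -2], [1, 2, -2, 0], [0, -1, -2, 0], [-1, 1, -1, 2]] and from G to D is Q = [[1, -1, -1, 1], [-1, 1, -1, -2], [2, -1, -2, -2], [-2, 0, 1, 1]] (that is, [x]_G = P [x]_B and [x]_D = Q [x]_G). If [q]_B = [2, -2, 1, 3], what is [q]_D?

Composing the changes, [q]_D = Q P [q]_B.
Q P = [[-2, 2, 2, 0], [3, -1, 3, -2], [1, 2, 6, -8], [-1, -4, -1, 6]]; applying this to [2, -2, 1, 3] gives [-6, 5, -20, 23].

[-6, 5, -20, 23]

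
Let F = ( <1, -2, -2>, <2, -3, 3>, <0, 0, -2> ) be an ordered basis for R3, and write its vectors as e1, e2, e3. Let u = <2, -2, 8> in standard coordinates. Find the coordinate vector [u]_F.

<-2, 2, 1>

Write u = c_1 e1 + ... + c_3 e3 and solve for the c_i.
Gaussian elimination on [M | u] yields c = (-2, 2, 1).
Check: -2e1 + 2e2 + e3 = <2, -2, 8>.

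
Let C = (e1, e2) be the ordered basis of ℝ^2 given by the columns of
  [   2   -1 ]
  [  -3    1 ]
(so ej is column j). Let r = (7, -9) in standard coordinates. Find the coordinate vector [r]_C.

(2, -3)

[r]_C is the unique c with M c = r, where M has columns e1, e2.
System: 2c_1 - c_2 = 7, -3c_1 + c_2 = -9; solving gives c_1 = 2, c_2 = -3.
Check: 2e1 - 3e2 = (7, -9).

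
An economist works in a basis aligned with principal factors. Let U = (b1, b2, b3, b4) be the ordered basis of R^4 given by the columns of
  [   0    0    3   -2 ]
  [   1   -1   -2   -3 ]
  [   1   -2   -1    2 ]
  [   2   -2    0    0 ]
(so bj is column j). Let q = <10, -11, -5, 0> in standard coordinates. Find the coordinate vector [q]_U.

Write q = c_1 b1 + ... + c_4 b4 and solve for the c_i.
Gaussian elimination on [M | q] yields c = (3, 3, 4, 1).
Check: 3b1 + 3b2 + 4b3 + b4 = <10, -11, -5, 0>.

<3, 3, 4, 1>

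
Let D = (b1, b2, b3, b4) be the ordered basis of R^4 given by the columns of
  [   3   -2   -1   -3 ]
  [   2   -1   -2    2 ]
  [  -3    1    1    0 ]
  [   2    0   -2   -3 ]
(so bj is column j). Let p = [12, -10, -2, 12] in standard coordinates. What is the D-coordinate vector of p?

[p]_D is the unique c with M c = p, where M has columns b1, ..., b4.
Row-reducing the augmented matrix [M | p] gives c = (2, 2, 2, -4).
Check: 2b1 + 2b2 + 2b3 - 4b4 = [12, -10, -2, 12].

[2, 2, 2, -4]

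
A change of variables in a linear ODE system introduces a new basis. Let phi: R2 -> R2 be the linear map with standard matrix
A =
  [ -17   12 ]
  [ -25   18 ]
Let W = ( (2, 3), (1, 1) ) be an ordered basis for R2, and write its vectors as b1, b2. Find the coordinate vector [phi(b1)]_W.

(2, -2)

Compute phi(b1) = A b1 = (2, 4) in standard coordinates.
Then write this in W-coordinates: solve for y in y_1 b1 + y_2 b2 = (2, 4).
This gives y = (2, -2), which is column 1 of [phi]_W.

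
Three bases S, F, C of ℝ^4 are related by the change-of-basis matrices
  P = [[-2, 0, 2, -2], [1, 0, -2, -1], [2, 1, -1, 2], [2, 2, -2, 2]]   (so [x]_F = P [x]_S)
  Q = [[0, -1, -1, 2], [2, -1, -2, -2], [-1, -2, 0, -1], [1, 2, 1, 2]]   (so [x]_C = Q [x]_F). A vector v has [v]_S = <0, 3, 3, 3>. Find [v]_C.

First [v]_F = P [v]_S = <0, -9, 6, 6>.
Then [v]_C = Q [v]_F = <15, -15, 12, 0>.

<15, -15, 12, 0>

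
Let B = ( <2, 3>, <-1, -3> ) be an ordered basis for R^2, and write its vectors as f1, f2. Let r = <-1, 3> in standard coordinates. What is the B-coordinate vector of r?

We seek scalars with c_1 f1 + c_2 f2 = r; equivalently solve M c = r where the columns of M are f1, f2.
System: 2c_1 - c_2 = -1, 3c_1 - 3c_2 = 3; solving gives c_1 = -2, c_2 = -3.
Check: -2f1 - 3f2 = <-1, 3>.

<-2, -3>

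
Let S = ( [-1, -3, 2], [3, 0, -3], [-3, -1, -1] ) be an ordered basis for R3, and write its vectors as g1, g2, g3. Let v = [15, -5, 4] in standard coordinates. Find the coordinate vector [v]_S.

[3, 2, -4]

Write v = c_1 g1 + ... + c_3 g3 and solve for the c_i.
Row-reducing the augmented matrix [M | v] gives c = (3, 2, -4).
Check: 3g1 + 2g2 - 4g3 = [15, -5, 4].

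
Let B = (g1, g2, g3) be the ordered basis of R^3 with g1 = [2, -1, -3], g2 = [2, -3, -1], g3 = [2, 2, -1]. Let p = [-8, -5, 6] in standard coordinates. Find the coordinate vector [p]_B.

[-1, 0, -3]

We seek scalars with c_1 g1 + ... + c_3 g3 = p; equivalently solve M c = p where the columns of M are g1, ..., g3.
Row-reducing the augmented matrix [M | p] gives c = (-1, 0, -3).
Check: -g1 + 0·g2 - 3g3 = [-8, -5, 6].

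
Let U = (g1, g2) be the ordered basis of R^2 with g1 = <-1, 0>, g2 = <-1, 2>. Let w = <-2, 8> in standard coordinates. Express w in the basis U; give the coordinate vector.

<-2, 4>

Write w = c_1 g1 + c_2 g2 and solve for the c_i.
System: -c_1 - c_2 = -2, 0c_1 + 2c_2 = 8; solving gives c_1 = -2, c_2 = 4.
Check: -2g1 + 4g2 = <-2, 8>.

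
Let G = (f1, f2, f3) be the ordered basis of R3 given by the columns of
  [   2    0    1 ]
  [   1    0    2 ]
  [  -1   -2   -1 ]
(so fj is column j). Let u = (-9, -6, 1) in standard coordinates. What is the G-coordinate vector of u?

(-4, 2, -1)

We seek scalars with c_1 f1 + ... + c_3 f3 = u; equivalently solve M c = u where the columns of M are f1, ..., f3.
Row-reducing the augmented matrix [M | u] gives c = (-4, 2, -1).
Check: -4f1 + 2f2 - f3 = (-9, -6, 1).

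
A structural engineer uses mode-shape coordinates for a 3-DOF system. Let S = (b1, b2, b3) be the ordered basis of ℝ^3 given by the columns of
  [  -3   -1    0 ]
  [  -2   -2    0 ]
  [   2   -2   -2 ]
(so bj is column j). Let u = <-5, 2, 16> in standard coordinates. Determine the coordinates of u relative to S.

<3, -4, -1>

[u]_S is the unique c with M c = u, where M has columns b1, ..., b3.
Row-reducing the augmented matrix [M | u] gives c = (3, -4, -1).
Check: 3b1 - 4b2 - b3 = <-5, 2, 16>.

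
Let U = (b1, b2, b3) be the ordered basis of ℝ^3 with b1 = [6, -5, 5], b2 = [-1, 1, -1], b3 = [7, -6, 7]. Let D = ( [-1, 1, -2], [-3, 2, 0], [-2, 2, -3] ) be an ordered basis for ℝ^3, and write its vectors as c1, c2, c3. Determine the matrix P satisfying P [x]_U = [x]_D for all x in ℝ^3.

Take x = bj: its U-coordinates are the j-th standard unit vector, so P e_j — column j of P — equals [bj]_D.
b1 = -c1 - c2 - c3, giving column 1 = [-1, -1, -1]; repeating for each j gives P = [[-1, -1, -2], [-1, 0, -1], [-1, 1, -1]].

[[-1, -1, -2], [-1, 0, -1], [-1, 1, -1]]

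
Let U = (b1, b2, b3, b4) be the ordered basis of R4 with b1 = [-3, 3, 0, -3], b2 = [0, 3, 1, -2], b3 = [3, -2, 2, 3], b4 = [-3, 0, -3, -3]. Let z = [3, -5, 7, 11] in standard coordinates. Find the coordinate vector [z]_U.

[3, -4, 1, -3]

Write z = c_1 b1 + ... + c_4 b4 and solve for the c_i.
Row-reducing the augmented matrix [M | z] gives c = (3, -4, 1, -3).
Check: 3b1 - 4b2 + b3 - 3b4 = [3, -5, 7, 11].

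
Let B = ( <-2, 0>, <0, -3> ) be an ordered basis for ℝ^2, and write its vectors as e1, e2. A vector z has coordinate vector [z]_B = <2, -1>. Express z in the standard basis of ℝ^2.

<-4, 3>

z = M [z]_B, where M has columns e1, e2.
Carrying out the matrix-vector product, z = <-4, 3>.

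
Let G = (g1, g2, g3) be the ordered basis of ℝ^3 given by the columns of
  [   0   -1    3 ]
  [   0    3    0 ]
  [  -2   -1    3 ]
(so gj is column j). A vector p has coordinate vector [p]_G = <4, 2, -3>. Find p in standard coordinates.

p = M [p]_G, where M has columns g1, ..., g3.
Carrying out the matrix-vector product, p = <-11, 6, -19>.

<-11, 6, -19>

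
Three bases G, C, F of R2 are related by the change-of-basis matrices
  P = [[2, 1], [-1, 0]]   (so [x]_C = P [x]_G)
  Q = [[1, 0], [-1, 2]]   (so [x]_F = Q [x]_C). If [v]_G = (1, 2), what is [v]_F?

(4, -6)

First [v]_C = P [v]_G = (4, -1).
Then [v]_F = Q [v]_C = (4, -6).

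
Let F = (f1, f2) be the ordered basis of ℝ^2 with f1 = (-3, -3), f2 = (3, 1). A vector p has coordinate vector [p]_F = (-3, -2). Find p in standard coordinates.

(3, 7)

The coordinates say p = -3f1 - 2f2; adding the scaled basis vectors gives (3, 7).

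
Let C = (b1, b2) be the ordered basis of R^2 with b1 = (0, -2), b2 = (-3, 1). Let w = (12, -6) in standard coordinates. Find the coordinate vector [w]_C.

Write w = c_1 b1 + c_2 b2 and solve for the c_i.
System: 0c_1 - 3c_2 = 12, -2c_1 + c_2 = -6; solving gives c_1 = 1, c_2 = -4.
Check: b1 - 4b2 = (12, -6).

(1, -4)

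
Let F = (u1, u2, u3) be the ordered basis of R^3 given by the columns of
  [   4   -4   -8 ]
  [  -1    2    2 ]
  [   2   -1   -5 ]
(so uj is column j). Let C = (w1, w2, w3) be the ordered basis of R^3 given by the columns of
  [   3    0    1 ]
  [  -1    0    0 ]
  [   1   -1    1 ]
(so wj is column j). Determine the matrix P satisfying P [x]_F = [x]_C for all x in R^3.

Take x = uj: its F-coordinates are the j-th standard unit vector, so P e_j — column j of P — equals [uj]_C.
u1 = w1 + 0·w2 + w3, giving column 1 = <1, 0, 1>; repeating for each j gives P = [[1, -2, -2], [0, 1, 1], [1, 2, -2]].

[[1, -2, -2], [0, 1, 1], [1, 2, -2]]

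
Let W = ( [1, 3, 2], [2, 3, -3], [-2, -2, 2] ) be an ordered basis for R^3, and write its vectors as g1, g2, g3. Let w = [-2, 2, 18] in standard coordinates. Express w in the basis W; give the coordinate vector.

[4, -4, -1]

We seek scalars with c_1 g1 + ... + c_3 g3 = w; equivalently solve M c = w where the columns of M are g1, ..., g3.
Gaussian elimination on [M | w] yields c = (4, -4, -1).
Check: 4g1 - 4g2 - g3 = [-2, 2, 18].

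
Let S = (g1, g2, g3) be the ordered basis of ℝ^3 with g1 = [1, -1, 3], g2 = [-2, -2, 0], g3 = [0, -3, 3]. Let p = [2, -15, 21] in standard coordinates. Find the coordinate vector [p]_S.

[p]_S is the unique c with M c = p, where M has columns g1, ..., g3.
Solving this 3x3 system gives c = (4, 1, 3).
Check: 4g1 + g2 + 3g3 = [2, -15, 21].

[4, 1, 3]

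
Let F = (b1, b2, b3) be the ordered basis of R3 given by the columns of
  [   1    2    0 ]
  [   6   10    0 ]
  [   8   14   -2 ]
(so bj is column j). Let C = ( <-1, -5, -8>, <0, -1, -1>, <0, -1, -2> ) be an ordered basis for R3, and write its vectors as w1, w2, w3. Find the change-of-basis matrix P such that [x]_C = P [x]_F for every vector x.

Let M have columns bj and N have columns wj. Then for every x, N [x]_C = x = M [x]_F, so P = N^(-1) M.
Since det N = -1, N^(-1) has integer entries; multiplying gives P = [[-1, -2, 0], [-2, -2, -2], [1, 2, 2]].

[[-1, -2, 0], [-2, -2, -2], [1, 2, 2]]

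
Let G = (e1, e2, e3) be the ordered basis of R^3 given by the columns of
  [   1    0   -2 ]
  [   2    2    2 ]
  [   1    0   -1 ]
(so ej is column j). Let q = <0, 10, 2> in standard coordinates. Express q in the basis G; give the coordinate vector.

<4, -1, 2>

Write q = c_1 e1 + ... + c_3 e3 and solve for the c_i.
Row-reducing the augmented matrix [M | q] gives c = (4, -1, 2).
Check: 4e1 - e2 + 2e3 = <0, 10, 2>.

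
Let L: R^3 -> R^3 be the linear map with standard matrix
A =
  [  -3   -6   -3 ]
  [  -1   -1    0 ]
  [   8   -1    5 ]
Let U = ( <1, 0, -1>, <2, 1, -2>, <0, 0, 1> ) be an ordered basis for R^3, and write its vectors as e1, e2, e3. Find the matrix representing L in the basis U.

With P the matrix whose columns are e1, ..., e3, [L]_U = P^(-1) A P.
Column by column: L(e1) = A e1 = <0, -1, 3>; its U-coordinates <2, -1, 3> give column 1.
Continuing for each basis vector yields [L]_U = [[2, 0, -3], [-1, -3, 0], [3, -1, 2]].

[[2, 0, -3], [-1, -3, 0], [3, -1, 2]]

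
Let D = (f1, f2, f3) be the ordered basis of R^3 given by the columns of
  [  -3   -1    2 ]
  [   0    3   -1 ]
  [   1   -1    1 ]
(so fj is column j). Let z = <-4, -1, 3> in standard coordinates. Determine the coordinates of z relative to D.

<2, 0, 1>

We seek scalars with c_1 f1 + ... + c_3 f3 = z; equivalently solve M c = z where the columns of M are f1, ..., f3.
Row-reducing the augmented matrix [M | z] gives c = (2, 0, 1).
Check: 2f1 + 0·f2 + f3 = <-4, -1, 3>.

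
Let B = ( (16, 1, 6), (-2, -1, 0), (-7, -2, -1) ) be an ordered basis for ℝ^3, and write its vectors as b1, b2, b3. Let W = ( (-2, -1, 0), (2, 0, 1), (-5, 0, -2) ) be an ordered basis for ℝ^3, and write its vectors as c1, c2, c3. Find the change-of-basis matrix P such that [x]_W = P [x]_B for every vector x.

[[-1, 1, 2], [2, 0, 1], [-2, 0, 1]]

Column j of P is [bj]_W, since P maps B-coordinates to W-coordinates.
Expressing b1 in W: b1 = -c1 + 2c2 - 2c3, so column 1 of P is (-1, 2, -2).
Doing the same for each bj gives P = [[-1, 1, 2], [2, 0, 1], [-2, 0, 1]].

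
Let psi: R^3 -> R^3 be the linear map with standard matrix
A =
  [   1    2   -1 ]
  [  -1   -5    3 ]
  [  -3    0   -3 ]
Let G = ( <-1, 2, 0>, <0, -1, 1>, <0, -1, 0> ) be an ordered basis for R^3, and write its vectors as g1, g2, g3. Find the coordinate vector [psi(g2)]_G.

Column 2 of [psi]_G is the G-coordinate vector of psi(g2).
In standard coordinates psi(g2) = A g2 = <-3, 8, -3>.
Converting to G: <-3, 8, -3> = 3g1 - 3g2 + g3, so the coordinate vector is <3, -3, 1>.

<3, -3, 1>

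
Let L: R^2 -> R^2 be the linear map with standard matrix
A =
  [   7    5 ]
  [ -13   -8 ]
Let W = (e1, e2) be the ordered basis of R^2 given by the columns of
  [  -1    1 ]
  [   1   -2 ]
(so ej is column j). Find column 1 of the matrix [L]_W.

Compute L(e1) = A e1 = (-2, 5) in standard coordinates.
Then write this in W-coordinates: solve for y in y_1 e1 + y_2 e2 = (-2, 5).
This gives y = (-1, -3), which is column 1 of [L]_W.

(-1, -3)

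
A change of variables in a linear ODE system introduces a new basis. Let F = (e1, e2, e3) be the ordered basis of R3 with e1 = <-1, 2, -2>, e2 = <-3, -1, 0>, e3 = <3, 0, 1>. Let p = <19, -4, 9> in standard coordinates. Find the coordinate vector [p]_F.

We seek scalars with c_1 e1 + ... + c_3 e3 = p; equivalently solve M c = p where the columns of M are e1, ..., e3.
Solving this 3x3 system gives c = (-4, -4, 1).
Check: -4e1 - 4e2 + e3 = <19, -4, 9>.

<-4, -4, 1>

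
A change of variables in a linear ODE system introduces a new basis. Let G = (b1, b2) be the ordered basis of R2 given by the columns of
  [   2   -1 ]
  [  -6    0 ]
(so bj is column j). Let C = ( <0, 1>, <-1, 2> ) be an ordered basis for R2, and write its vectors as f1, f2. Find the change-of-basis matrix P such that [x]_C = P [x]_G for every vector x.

[[-2, -2], [-2, 1]]

Let M have columns bj and N have columns fj. Then for every x, N [x]_C = x = M [x]_G, so P = N^(-1) M.
Since det N = 1, N^(-1) has integer entries; multiplying gives P = [[-2, -2], [-2, 1]].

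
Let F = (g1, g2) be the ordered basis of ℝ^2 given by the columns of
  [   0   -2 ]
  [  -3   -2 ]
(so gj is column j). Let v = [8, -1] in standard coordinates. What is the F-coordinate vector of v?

We seek scalars with c_1 g1 + c_2 g2 = v; equivalently solve M c = v where the columns of M are g1, g2.
System: 0c_1 - 2c_2 = 8, -3c_1 - 2c_2 = -1; solving gives c_1 = 3, c_2 = -4.
Check: 3g1 - 4g2 = [8, -1].

[3, -4]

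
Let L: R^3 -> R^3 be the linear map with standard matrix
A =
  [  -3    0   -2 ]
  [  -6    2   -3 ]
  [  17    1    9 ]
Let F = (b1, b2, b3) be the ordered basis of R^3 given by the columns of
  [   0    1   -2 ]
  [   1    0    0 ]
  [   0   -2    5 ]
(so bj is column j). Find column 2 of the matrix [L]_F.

<0, 3, 1>

Compute L(b2) = A b2 = <1, 0, -1> in standard coordinates.
Then write this in F-coordinates: solve for y in y_1 b1 + ... + y_3 b3 = <1, 0, -1>.
This gives y = <0, 3, 1>, which is column 2 of [L]_F.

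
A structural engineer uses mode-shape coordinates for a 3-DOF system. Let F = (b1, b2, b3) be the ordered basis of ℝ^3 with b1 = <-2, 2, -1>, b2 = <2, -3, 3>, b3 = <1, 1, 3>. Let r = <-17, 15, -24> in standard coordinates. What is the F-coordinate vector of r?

Write r = c_1 b1 + ... + c_3 b3 and solve for the c_i.
Gaussian elimination on [M | r] yields c = (3, -4, -3).
Check: 3b1 - 4b2 - 3b3 = <-17, 15, -24>.

<3, -4, -3>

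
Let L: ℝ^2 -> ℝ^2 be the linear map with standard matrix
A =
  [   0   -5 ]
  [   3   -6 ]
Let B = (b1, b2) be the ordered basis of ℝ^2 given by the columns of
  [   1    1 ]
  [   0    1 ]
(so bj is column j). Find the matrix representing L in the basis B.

[[-3, -2], [3, -3]]

With P the matrix whose columns are b1, b2, [L]_B = P^(-1) A P.
Column by column: L(b1) = A b1 = [0, 3]; its B-coordinates [-3, 3] give column 1.
Continuing for each basis vector yields [L]_B = [[-3, -2], [3, -3]].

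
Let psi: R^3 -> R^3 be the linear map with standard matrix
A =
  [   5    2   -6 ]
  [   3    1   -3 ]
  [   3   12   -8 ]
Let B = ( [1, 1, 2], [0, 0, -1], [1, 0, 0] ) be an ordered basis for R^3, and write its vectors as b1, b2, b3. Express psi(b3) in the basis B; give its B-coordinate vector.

[3, 3, 2]

Compute psi(b3) = A b3 = [5, 3, 3] in standard coordinates.
Then write this in B-coordinates: solve for y in y_1 b1 + ... + y_3 b3 = [5, 3, 3].
This gives y = [3, 3, 2], which is column 3 of [psi]_B.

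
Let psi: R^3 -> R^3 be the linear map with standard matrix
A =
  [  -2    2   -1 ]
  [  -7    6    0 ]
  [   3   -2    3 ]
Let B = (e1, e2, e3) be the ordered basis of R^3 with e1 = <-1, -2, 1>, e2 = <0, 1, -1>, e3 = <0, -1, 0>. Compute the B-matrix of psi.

With P the matrix whose columns are e1, ..., e3, [psi]_B = P^(-1) A P.
Column by column: psi(e1) = A e1 = <-3, -5, 4>; its B-coordinates <3, -1, -2> give column 1.
Continuing for each basis vector yields [psi]_B = [[3, -3, 2], [-1, 2, 0], [-2, 2, 2]].

[[3, -3, 2], [-1, 2, 0], [-2, 2, 2]]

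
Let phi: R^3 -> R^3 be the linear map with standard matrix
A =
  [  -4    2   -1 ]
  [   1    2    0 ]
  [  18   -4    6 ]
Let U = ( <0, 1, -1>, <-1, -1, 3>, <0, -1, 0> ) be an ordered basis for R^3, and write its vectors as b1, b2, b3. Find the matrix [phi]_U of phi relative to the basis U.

The j-th column of [phi]_U is [phi(bj)]_U.
phi(b1) = A b1 = <3, 2, -10> = b1 - 3b2 + 2b3, so column 1 is <1, -3, 2>.
Repeating for b2, b3 and assembling the columns gives [[1, -1, 2], [-3, 1, 2], [2, 1, 2]].

[[1, -1, 2], [-3, 1, 2], [2, 1, 2]]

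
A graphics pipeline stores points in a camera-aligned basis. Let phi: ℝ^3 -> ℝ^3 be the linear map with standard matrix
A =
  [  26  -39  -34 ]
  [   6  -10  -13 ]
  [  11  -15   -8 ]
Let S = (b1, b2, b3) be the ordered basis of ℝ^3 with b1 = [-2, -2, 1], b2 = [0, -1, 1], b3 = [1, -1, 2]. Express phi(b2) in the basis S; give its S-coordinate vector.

[-1, 2, 3]

Column 2 of [phi]_S is the S-coordinate vector of phi(b2).
In standard coordinates phi(b2) = A b2 = [5, -3, 7].
Converting to S: [5, -3, 7] = -b1 + 2b2 + 3b3, so the coordinate vector is [-1, 2, 3].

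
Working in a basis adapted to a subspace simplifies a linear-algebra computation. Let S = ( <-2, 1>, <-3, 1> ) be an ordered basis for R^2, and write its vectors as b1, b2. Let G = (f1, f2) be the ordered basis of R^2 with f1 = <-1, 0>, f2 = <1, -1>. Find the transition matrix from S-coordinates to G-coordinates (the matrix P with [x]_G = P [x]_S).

Take x = bj: its S-coordinates are the j-th standard unit vector, so P e_j — column j of P — equals [bj]_G.
b1 = f1 - f2, giving column 1 = <1, -1>; repeating for each j gives P = [[1, 2], [-1, -1]].

[[1, 2], [-1, -1]]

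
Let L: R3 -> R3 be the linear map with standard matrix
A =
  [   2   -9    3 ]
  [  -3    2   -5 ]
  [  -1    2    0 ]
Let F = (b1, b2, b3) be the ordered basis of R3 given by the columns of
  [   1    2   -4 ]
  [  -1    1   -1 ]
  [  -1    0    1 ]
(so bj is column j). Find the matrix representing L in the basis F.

Let P have columns b1, ..., b3. Then [L]_F = P^(-1) A P.
Here det P = 1, so P^(-1) is integer; computing A P first and then P^(-1)(A P) gives [[2, 3, -2], [1, 2, 3], [-1, 3, 0]].

[[2, 3, -2], [1, 2, 3], [-1, 3, 0]]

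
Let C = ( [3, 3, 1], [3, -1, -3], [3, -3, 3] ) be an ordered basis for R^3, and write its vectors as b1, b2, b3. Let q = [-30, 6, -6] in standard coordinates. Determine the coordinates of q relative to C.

[q]_C is the unique c with M c = q, where M has columns b1, ..., b3.
Gaussian elimination on [M | q] yields c = (-3, -3, -4).
Check: -3b1 - 3b2 - 4b3 = [-30, 6, -6].

[-3, -3, -4]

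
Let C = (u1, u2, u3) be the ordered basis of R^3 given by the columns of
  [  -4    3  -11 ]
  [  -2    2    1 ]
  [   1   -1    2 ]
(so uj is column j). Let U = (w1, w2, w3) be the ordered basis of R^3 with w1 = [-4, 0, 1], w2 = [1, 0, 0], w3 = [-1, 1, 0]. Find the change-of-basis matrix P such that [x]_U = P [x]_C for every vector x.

Column j of P is [uj]_U, since P maps C-coordinates to U-coordinates.
Expressing u1 in U: u1 = w1 - 2w2 - 2w3, so column 1 of P is [1, -2, -2].
Doing the same for each uj gives P = [[1, -1, 2], [-2, 1, -2], [-2, 2, 1]].

[[1, -1, 2], [-2, 1, -2], [-2, 2, 1]]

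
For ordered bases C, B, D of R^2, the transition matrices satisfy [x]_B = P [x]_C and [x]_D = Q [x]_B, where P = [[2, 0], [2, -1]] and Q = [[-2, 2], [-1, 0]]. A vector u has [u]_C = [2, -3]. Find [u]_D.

Apply P to get B-coordinates [4, 7], then Q to get D-coordinates.
The result is [u]_D = [6, -4].

[6, -4]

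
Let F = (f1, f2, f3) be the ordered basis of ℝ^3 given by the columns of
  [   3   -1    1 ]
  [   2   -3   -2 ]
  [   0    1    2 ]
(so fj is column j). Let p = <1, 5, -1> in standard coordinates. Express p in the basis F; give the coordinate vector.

We seek scalars with c_1 f1 + ... + c_3 f3 = p; equivalently solve M c = p where the columns of M are f1, ..., f3.
Row-reducing the augmented matrix [M | p] gives c = (-1, -3, 1).
Check: -f1 - 3f2 + f3 = <1, 5, -1>.

<-1, -3, 1>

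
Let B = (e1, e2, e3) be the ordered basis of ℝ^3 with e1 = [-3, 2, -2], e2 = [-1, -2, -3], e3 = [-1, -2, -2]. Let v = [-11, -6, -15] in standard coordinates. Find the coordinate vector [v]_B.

We seek scalars with c_1 e1 + ... + c_3 e3 = v; equivalently solve M c = v where the columns of M are e1, ..., e3.
Solving this 3x3 system gives c = (2, 1, 4).
Check: 2e1 + e2 + 4e3 = [-11, -6, -15].

[2, 1, 4]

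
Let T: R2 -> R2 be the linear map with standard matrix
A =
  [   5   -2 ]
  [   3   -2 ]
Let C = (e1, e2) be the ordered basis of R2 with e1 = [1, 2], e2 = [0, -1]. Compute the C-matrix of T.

The j-th column of [T]_C is [T(ej)]_C.
T(e1) = A e1 = [1, -1] = e1 + 3e2, so column 1 is [1, 3].
Repeating for e2 and assembling the columns gives [[1, 2], [3, 2]].

[[1, 2], [3, 2]]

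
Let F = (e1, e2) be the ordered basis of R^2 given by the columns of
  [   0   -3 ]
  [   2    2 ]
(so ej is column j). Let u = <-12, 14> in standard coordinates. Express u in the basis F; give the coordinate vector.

Write u = c_1 e1 + c_2 e2 and solve for the c_i.
System: 0c_1 - 3c_2 = -12, 2c_1 + 2c_2 = 14; solving gives c_1 = 3, c_2 = 4.
Check: 3e1 + 4e2 = <-12, 14>.

<3, 4>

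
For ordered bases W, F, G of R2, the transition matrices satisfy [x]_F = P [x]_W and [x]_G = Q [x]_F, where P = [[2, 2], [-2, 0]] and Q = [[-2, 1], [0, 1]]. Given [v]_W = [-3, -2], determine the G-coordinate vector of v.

[26, 6]

First [v]_F = P [v]_W = [-10, 6].
Then [v]_G = Q [v]_F = [26, 6].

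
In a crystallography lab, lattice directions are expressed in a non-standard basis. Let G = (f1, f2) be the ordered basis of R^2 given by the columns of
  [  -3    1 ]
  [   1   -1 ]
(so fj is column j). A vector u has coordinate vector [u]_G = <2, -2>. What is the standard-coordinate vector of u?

The coordinates say u = 2f1 - 2f2; adding the scaled basis vectors gives <-8, 4>.

<-8, 4>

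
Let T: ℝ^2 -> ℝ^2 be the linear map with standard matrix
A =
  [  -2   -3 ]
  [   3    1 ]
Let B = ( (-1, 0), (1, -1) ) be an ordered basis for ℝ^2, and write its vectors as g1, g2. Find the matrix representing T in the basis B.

[[1, -3], [3, -2]]

With P the matrix whose columns are g1, g2, [T]_B = P^(-1) A P.
Column by column: T(g1) = A g1 = (2, -3); its B-coordinates (1, 3) give column 1.
Continuing for each basis vector yields [T]_B = [[1, -3], [3, -2]].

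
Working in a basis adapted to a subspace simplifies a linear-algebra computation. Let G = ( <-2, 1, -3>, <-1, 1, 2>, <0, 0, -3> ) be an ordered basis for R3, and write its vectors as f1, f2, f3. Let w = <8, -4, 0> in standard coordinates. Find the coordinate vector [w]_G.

Write w = c_1 f1 + ... + c_3 f3 and solve for the c_i.
Row-reducing the augmented matrix [M | w] gives c = (-4, 0, 4).
Check: -4f1 + 0·f2 + 4f3 = <8, -4, 0>.

<-4, 0, 4>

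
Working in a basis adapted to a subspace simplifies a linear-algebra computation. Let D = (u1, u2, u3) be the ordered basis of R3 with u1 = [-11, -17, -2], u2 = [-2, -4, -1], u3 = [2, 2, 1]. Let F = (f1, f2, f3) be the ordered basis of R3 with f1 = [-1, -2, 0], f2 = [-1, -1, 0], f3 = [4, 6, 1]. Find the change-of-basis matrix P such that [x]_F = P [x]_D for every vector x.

[[2, 0, 2], [1, -2, 0], [-2, -1, 1]]

Column j of P is [uj]_F, since P maps D-coordinates to F-coordinates.
Expressing u1 in F: u1 = 2f1 + f2 - 2f3, so column 1 of P is [2, 1, -2].
Doing the same for each uj gives P = [[2, 0, 2], [1, -2, 0], [-2, -1, 1]].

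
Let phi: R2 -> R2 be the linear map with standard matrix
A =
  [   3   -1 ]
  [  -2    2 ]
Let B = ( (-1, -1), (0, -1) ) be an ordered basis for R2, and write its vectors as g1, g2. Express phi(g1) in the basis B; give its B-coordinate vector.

(2, -2)

Compute phi(g1) = A g1 = (-2, 0) in standard coordinates.
Then write this in B-coordinates: solve for y in y_1 g1 + y_2 g2 = (-2, 0).
This gives y = (2, -2), which is column 1 of [phi]_B.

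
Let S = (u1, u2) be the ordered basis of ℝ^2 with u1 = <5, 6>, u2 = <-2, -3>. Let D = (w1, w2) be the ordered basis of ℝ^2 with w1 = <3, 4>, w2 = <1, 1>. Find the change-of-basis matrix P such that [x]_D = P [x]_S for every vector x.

[[1, -1], [2, 1]]

Take x = uj: its S-coordinates are the j-th standard unit vector, so P e_j — column j of P — equals [uj]_D.
u1 = w1 + 2w2, giving column 1 = <1, 2>; repeating for each j gives P = [[1, -1], [2, 1]].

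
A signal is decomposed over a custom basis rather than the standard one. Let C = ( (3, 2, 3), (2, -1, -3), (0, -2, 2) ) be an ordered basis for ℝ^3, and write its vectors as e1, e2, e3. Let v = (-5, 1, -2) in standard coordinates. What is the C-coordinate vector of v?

(-1, -1, -1)

We seek scalars with c_1 e1 + ... + c_3 e3 = v; equivalently solve M c = v where the columns of M are e1, ..., e3.
Gaussian elimination on [M | v] yields c = (-1, -1, -1).
Check: -e1 - e2 - e3 = (-5, 1, -2).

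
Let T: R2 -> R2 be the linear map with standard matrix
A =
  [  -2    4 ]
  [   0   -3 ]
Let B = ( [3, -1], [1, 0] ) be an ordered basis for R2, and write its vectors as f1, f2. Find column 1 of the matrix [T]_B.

Column 1 of [T]_B is the B-coordinate vector of T(f1).
In standard coordinates T(f1) = A f1 = [-10, 3].
Converting to B: [-10, 3] = -3f1 - f2, so the coordinate vector is [-3, -1].

[-3, -1]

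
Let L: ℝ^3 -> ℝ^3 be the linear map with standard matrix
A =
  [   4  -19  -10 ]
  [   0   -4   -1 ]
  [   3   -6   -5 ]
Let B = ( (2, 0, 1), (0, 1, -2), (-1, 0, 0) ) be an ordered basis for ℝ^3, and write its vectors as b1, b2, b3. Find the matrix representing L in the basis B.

[[-1, 0, -3], [-1, -2, 0], [0, -1, -2]]

Let P have columns b1, ..., b3. Then [L]_B = P^(-1) A P.
Here det P = 1, so P^(-1) is integer; computing A P first and then P^(-1)(A P) gives [[-1, 0, -3], [-1, -2, 0], [0, -1, -2]].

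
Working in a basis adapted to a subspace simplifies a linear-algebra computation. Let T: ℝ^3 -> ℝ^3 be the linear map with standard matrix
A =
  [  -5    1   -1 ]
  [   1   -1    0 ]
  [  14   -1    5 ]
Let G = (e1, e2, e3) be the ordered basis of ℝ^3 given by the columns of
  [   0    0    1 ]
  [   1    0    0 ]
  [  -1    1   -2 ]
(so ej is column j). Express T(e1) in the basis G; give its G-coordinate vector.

Compute T(e1) = A e1 = (2, -1, -6) in standard coordinates.
Then write this in G-coordinates: solve for y in y_1 e1 + ... + y_3 e3 = (2, -1, -6).
This gives y = (-1, -3, 2), which is column 1 of [T]_G.

(-1, -3, 2)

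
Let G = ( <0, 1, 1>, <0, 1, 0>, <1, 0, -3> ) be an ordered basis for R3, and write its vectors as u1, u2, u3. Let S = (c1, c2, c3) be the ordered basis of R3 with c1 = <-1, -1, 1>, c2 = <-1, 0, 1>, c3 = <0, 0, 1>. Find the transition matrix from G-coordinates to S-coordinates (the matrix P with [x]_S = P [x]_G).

[[-1, -1, 0], [1, 1, -1], [1, 0, -2]]

Take x = uj: its G-coordinates are the j-th standard unit vector, so P e_j — column j of P — equals [uj]_S.
u1 = -c1 + c2 + c3, giving column 1 = <-1, 1, 1>; repeating for each j gives P = [[-1, -1, 0], [1, 1, -1], [1, 0, -2]].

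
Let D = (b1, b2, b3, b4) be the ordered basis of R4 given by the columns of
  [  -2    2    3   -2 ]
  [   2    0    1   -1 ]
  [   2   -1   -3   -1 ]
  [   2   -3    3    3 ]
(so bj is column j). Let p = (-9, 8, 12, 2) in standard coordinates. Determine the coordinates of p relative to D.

Write p = c_1 b1 + ... + c_4 b4 and solve for the c_i.
Gaussian elimination on [M | p] yields c = (4, 0, -1, -1).
Check: 4b1 + 0·b2 - b3 - b4 = (-9, 8, 12, 2).

(4, 0, -1, -1)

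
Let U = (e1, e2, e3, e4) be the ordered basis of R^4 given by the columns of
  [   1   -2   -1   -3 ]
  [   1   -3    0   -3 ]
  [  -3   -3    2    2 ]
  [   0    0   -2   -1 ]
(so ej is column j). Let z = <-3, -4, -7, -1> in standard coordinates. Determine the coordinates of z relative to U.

<2, 1, 0, 1>

[z]_U is the unique c with M c = z, where M has columns e1, ..., e4.
Gaussian elimination on [M | z] yields c = (2, 1, 0, 1).
Check: 2e1 + e2 + 0·e3 + e4 = <-3, -4, -7, -1>.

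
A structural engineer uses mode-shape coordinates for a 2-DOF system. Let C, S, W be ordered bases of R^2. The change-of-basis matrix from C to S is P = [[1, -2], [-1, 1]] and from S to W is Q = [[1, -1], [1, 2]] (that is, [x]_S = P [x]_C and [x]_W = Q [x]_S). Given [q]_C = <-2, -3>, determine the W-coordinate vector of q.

<5, 2>

First [q]_S = P [q]_C = <4, -1>.
Then [q]_W = Q [q]_S = <5, 2>.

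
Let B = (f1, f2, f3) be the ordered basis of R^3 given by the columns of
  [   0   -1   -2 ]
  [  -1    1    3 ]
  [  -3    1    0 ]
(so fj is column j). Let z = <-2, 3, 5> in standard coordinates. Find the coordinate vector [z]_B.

<-1, 2, 0>

[z]_B is the unique c with M c = z, where M has columns f1, ..., f3.
Gaussian elimination on [M | z] yields c = (-1, 2, 0).
Check: -f1 + 2f2 + 0·f3 = <-2, 3, 5>.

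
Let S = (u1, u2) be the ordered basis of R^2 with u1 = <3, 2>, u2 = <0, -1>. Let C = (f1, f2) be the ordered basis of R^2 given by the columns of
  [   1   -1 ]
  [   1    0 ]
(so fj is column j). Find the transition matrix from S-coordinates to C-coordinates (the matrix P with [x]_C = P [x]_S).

Take x = uj: its S-coordinates are the j-th standard unit vector, so P e_j — column j of P — equals [uj]_C.
u1 = 2f1 - f2, giving column 1 = <2, -1>; repeating for each j gives P = [[2, -1], [-1, -1]].

[[2, -1], [-1, -1]]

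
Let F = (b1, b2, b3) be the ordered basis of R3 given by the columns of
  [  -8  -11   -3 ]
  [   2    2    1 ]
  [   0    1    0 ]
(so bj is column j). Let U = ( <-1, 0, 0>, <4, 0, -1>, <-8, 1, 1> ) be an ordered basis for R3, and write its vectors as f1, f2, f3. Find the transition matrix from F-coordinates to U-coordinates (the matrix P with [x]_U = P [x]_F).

Take x = bj: its F-coordinates are the j-th standard unit vector, so P e_j — column j of P — equals [bj]_U.
b1 = 0·f1 + 2f2 + 2f3, giving column 1 = <0, 2, 2>; repeating for each j gives P = [[0, -1, -1], [2, 1, 1], [2, 2, 1]].

[[0, -1, -1], [2, 1, 1], [2, 2, 1]]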